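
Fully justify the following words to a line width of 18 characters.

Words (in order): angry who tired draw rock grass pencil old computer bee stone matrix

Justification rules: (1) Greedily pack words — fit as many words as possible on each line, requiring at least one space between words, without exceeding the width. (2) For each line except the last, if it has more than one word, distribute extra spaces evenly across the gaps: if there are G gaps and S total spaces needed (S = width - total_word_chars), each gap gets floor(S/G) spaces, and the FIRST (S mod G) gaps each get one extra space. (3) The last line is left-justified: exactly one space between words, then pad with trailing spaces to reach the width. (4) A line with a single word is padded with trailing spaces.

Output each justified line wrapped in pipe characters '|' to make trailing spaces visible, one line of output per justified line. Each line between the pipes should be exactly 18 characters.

Answer: |angry   who  tired|
|draw   rock  grass|
|pencil         old|
|computer bee stone|
|matrix            |

Derivation:
Line 1: ['angry', 'who', 'tired'] (min_width=15, slack=3)
Line 2: ['draw', 'rock', 'grass'] (min_width=15, slack=3)
Line 3: ['pencil', 'old'] (min_width=10, slack=8)
Line 4: ['computer', 'bee', 'stone'] (min_width=18, slack=0)
Line 5: ['matrix'] (min_width=6, slack=12)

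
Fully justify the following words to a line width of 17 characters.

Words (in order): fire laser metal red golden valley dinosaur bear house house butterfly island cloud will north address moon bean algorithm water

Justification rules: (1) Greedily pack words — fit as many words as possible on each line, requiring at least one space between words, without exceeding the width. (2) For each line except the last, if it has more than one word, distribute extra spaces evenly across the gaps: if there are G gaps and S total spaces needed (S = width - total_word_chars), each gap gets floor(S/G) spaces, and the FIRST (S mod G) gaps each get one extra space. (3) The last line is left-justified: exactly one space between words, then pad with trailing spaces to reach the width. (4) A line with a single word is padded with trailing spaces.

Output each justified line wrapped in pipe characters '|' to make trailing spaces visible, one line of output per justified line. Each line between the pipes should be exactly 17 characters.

Line 1: ['fire', 'laser', 'metal'] (min_width=16, slack=1)
Line 2: ['red', 'golden', 'valley'] (min_width=17, slack=0)
Line 3: ['dinosaur', 'bear'] (min_width=13, slack=4)
Line 4: ['house', 'house'] (min_width=11, slack=6)
Line 5: ['butterfly', 'island'] (min_width=16, slack=1)
Line 6: ['cloud', 'will', 'north'] (min_width=16, slack=1)
Line 7: ['address', 'moon', 'bean'] (min_width=17, slack=0)
Line 8: ['algorithm', 'water'] (min_width=15, slack=2)

Answer: |fire  laser metal|
|red golden valley|
|dinosaur     bear|
|house       house|
|butterfly  island|
|cloud  will north|
|address moon bean|
|algorithm water  |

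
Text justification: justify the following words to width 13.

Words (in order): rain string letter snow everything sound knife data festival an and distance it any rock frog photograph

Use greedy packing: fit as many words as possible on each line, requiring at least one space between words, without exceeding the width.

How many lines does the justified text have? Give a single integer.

Line 1: ['rain', 'string'] (min_width=11, slack=2)
Line 2: ['letter', 'snow'] (min_width=11, slack=2)
Line 3: ['everything'] (min_width=10, slack=3)
Line 4: ['sound', 'knife'] (min_width=11, slack=2)
Line 5: ['data', 'festival'] (min_width=13, slack=0)
Line 6: ['an', 'and'] (min_width=6, slack=7)
Line 7: ['distance', 'it'] (min_width=11, slack=2)
Line 8: ['any', 'rock', 'frog'] (min_width=13, slack=0)
Line 9: ['photograph'] (min_width=10, slack=3)
Total lines: 9

Answer: 9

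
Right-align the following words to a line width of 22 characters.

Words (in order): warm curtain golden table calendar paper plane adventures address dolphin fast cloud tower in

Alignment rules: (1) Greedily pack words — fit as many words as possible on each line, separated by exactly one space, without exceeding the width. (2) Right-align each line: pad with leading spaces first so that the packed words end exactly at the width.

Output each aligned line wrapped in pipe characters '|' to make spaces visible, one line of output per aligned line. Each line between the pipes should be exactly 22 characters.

Answer: |   warm curtain golden|
|  table calendar paper|
|      plane adventures|
|  address dolphin fast|
|        cloud tower in|

Derivation:
Line 1: ['warm', 'curtain', 'golden'] (min_width=19, slack=3)
Line 2: ['table', 'calendar', 'paper'] (min_width=20, slack=2)
Line 3: ['plane', 'adventures'] (min_width=16, slack=6)
Line 4: ['address', 'dolphin', 'fast'] (min_width=20, slack=2)
Line 5: ['cloud', 'tower', 'in'] (min_width=14, slack=8)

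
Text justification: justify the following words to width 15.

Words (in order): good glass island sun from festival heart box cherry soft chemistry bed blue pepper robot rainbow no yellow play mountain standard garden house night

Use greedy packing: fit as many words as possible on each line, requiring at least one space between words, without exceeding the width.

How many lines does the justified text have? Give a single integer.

Answer: 11

Derivation:
Line 1: ['good', 'glass'] (min_width=10, slack=5)
Line 2: ['island', 'sun', 'from'] (min_width=15, slack=0)
Line 3: ['festival', 'heart'] (min_width=14, slack=1)
Line 4: ['box', 'cherry', 'soft'] (min_width=15, slack=0)
Line 5: ['chemistry', 'bed'] (min_width=13, slack=2)
Line 6: ['blue', 'pepper'] (min_width=11, slack=4)
Line 7: ['robot', 'rainbow'] (min_width=13, slack=2)
Line 8: ['no', 'yellow', 'play'] (min_width=14, slack=1)
Line 9: ['mountain'] (min_width=8, slack=7)
Line 10: ['standard', 'garden'] (min_width=15, slack=0)
Line 11: ['house', 'night'] (min_width=11, slack=4)
Total lines: 11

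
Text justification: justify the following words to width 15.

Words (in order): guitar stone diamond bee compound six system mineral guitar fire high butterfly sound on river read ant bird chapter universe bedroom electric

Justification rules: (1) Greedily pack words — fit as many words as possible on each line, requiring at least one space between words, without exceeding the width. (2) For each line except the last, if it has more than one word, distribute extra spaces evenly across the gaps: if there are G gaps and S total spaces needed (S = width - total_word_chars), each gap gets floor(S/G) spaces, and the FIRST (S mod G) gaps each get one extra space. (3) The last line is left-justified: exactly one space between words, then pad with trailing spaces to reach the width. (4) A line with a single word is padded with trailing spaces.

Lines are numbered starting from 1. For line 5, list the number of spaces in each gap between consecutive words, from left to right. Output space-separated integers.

Answer: 5

Derivation:
Line 1: ['guitar', 'stone'] (min_width=12, slack=3)
Line 2: ['diamond', 'bee'] (min_width=11, slack=4)
Line 3: ['compound', 'six'] (min_width=12, slack=3)
Line 4: ['system', 'mineral'] (min_width=14, slack=1)
Line 5: ['guitar', 'fire'] (min_width=11, slack=4)
Line 6: ['high', 'butterfly'] (min_width=14, slack=1)
Line 7: ['sound', 'on', 'river'] (min_width=14, slack=1)
Line 8: ['read', 'ant', 'bird'] (min_width=13, slack=2)
Line 9: ['chapter'] (min_width=7, slack=8)
Line 10: ['universe'] (min_width=8, slack=7)
Line 11: ['bedroom'] (min_width=7, slack=8)
Line 12: ['electric'] (min_width=8, slack=7)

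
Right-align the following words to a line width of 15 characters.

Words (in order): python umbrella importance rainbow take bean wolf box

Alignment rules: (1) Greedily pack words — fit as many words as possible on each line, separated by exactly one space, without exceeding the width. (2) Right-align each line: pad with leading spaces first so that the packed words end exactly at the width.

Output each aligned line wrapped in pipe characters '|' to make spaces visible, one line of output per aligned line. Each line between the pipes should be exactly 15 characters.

Line 1: ['python', 'umbrella'] (min_width=15, slack=0)
Line 2: ['importance'] (min_width=10, slack=5)
Line 3: ['rainbow', 'take'] (min_width=12, slack=3)
Line 4: ['bean', 'wolf', 'box'] (min_width=13, slack=2)

Answer: |python umbrella|
|     importance|
|   rainbow take|
|  bean wolf box|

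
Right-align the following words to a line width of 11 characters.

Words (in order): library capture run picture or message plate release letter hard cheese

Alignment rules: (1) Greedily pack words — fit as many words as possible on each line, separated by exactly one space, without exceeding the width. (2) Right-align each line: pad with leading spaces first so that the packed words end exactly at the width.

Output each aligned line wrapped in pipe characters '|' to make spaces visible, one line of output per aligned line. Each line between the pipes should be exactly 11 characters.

Answer: |    library|
|capture run|
| picture or|
|    message|
|      plate|
|    release|
|letter hard|
|     cheese|

Derivation:
Line 1: ['library'] (min_width=7, slack=4)
Line 2: ['capture', 'run'] (min_width=11, slack=0)
Line 3: ['picture', 'or'] (min_width=10, slack=1)
Line 4: ['message'] (min_width=7, slack=4)
Line 5: ['plate'] (min_width=5, slack=6)
Line 6: ['release'] (min_width=7, slack=4)
Line 7: ['letter', 'hard'] (min_width=11, slack=0)
Line 8: ['cheese'] (min_width=6, slack=5)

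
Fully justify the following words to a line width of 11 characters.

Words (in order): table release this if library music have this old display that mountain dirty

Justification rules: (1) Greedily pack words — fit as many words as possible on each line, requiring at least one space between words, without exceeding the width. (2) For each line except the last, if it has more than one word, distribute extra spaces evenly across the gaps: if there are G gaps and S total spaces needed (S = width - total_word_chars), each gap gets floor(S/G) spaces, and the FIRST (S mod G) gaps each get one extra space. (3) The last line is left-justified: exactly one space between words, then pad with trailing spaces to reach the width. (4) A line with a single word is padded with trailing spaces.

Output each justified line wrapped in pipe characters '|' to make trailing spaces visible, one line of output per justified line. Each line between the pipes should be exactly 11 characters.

Answer: |table      |
|release    |
|this     if|
|library    |
|music  have|
|this    old|
|display    |
|that       |
|mountain   |
|dirty      |

Derivation:
Line 1: ['table'] (min_width=5, slack=6)
Line 2: ['release'] (min_width=7, slack=4)
Line 3: ['this', 'if'] (min_width=7, slack=4)
Line 4: ['library'] (min_width=7, slack=4)
Line 5: ['music', 'have'] (min_width=10, slack=1)
Line 6: ['this', 'old'] (min_width=8, slack=3)
Line 7: ['display'] (min_width=7, slack=4)
Line 8: ['that'] (min_width=4, slack=7)
Line 9: ['mountain'] (min_width=8, slack=3)
Line 10: ['dirty'] (min_width=5, slack=6)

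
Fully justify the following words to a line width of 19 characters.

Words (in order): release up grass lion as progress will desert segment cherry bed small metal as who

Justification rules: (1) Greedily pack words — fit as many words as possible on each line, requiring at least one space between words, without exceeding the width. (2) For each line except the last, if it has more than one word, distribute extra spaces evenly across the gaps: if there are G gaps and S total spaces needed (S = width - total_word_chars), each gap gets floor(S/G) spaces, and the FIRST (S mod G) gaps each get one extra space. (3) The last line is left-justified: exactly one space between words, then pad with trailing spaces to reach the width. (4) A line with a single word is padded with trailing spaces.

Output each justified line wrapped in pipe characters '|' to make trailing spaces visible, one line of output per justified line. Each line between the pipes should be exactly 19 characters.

Answer: |release   up  grass|
|lion   as  progress|
|will desert segment|
|cherry   bed  small|
|metal as who       |

Derivation:
Line 1: ['release', 'up', 'grass'] (min_width=16, slack=3)
Line 2: ['lion', 'as', 'progress'] (min_width=16, slack=3)
Line 3: ['will', 'desert', 'segment'] (min_width=19, slack=0)
Line 4: ['cherry', 'bed', 'small'] (min_width=16, slack=3)
Line 5: ['metal', 'as', 'who'] (min_width=12, slack=7)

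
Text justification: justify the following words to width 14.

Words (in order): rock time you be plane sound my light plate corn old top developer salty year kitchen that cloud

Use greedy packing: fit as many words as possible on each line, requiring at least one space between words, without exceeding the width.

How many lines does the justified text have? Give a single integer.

Answer: 8

Derivation:
Line 1: ['rock', 'time', 'you'] (min_width=13, slack=1)
Line 2: ['be', 'plane', 'sound'] (min_width=14, slack=0)
Line 3: ['my', 'light', 'plate'] (min_width=14, slack=0)
Line 4: ['corn', 'old', 'top'] (min_width=12, slack=2)
Line 5: ['developer'] (min_width=9, slack=5)
Line 6: ['salty', 'year'] (min_width=10, slack=4)
Line 7: ['kitchen', 'that'] (min_width=12, slack=2)
Line 8: ['cloud'] (min_width=5, slack=9)
Total lines: 8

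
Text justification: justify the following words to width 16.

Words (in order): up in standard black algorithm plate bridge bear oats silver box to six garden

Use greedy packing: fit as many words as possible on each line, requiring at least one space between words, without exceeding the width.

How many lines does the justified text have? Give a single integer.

Line 1: ['up', 'in', 'standard'] (min_width=14, slack=2)
Line 2: ['black', 'algorithm'] (min_width=15, slack=1)
Line 3: ['plate', 'bridge'] (min_width=12, slack=4)
Line 4: ['bear', 'oats', 'silver'] (min_width=16, slack=0)
Line 5: ['box', 'to', 'six'] (min_width=10, slack=6)
Line 6: ['garden'] (min_width=6, slack=10)
Total lines: 6

Answer: 6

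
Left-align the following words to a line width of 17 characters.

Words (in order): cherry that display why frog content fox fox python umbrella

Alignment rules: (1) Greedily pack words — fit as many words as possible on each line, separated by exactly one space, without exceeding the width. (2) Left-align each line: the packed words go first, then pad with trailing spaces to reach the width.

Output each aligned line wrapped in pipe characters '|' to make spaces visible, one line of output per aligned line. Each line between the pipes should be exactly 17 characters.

Line 1: ['cherry', 'that'] (min_width=11, slack=6)
Line 2: ['display', 'why', 'frog'] (min_width=16, slack=1)
Line 3: ['content', 'fox', 'fox'] (min_width=15, slack=2)
Line 4: ['python', 'umbrella'] (min_width=15, slack=2)

Answer: |cherry that      |
|display why frog |
|content fox fox  |
|python umbrella  |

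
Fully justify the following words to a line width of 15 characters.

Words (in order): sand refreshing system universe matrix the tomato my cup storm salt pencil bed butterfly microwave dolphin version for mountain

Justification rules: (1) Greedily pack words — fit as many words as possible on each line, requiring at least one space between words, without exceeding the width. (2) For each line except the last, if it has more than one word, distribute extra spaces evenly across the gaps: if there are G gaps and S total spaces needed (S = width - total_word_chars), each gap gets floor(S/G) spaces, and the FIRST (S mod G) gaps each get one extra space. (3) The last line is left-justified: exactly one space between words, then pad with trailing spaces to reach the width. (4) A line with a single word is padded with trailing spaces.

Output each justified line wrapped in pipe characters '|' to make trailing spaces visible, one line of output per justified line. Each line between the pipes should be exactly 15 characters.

Line 1: ['sand', 'refreshing'] (min_width=15, slack=0)
Line 2: ['system', 'universe'] (min_width=15, slack=0)
Line 3: ['matrix', 'the'] (min_width=10, slack=5)
Line 4: ['tomato', 'my', 'cup'] (min_width=13, slack=2)
Line 5: ['storm', 'salt'] (min_width=10, slack=5)
Line 6: ['pencil', 'bed'] (min_width=10, slack=5)
Line 7: ['butterfly'] (min_width=9, slack=6)
Line 8: ['microwave'] (min_width=9, slack=6)
Line 9: ['dolphin', 'version'] (min_width=15, slack=0)
Line 10: ['for', 'mountain'] (min_width=12, slack=3)

Answer: |sand refreshing|
|system universe|
|matrix      the|
|tomato  my  cup|
|storm      salt|
|pencil      bed|
|butterfly      |
|microwave      |
|dolphin version|
|for mountain   |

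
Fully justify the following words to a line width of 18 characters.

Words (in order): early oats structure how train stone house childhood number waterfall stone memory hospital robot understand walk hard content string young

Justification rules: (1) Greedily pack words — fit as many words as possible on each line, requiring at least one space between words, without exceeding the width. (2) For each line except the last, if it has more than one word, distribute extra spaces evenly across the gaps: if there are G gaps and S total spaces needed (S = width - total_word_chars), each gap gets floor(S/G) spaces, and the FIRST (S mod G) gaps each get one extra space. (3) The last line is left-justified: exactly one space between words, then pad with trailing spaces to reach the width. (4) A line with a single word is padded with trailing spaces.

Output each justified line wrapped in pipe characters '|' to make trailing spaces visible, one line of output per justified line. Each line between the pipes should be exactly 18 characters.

Answer: |early         oats|
|structure      how|
|train  stone house|
|childhood   number|
|waterfall    stone|
|memory    hospital|
|robot   understand|
|walk  hard content|
|string young      |

Derivation:
Line 1: ['early', 'oats'] (min_width=10, slack=8)
Line 2: ['structure', 'how'] (min_width=13, slack=5)
Line 3: ['train', 'stone', 'house'] (min_width=17, slack=1)
Line 4: ['childhood', 'number'] (min_width=16, slack=2)
Line 5: ['waterfall', 'stone'] (min_width=15, slack=3)
Line 6: ['memory', 'hospital'] (min_width=15, slack=3)
Line 7: ['robot', 'understand'] (min_width=16, slack=2)
Line 8: ['walk', 'hard', 'content'] (min_width=17, slack=1)
Line 9: ['string', 'young'] (min_width=12, slack=6)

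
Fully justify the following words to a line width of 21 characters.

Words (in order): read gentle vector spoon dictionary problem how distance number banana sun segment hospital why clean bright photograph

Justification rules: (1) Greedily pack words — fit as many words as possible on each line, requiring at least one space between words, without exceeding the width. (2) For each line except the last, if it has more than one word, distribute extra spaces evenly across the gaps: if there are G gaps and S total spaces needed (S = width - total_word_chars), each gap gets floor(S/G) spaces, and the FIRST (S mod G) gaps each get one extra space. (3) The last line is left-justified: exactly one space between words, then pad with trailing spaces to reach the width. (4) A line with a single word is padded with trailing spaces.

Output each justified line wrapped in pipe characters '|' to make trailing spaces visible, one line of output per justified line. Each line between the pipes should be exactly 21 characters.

Answer: |read   gentle  vector|
|spoon      dictionary|
|problem  how distance|
|number   banana   sun|
|segment  hospital why|
|clean          bright|
|photograph           |

Derivation:
Line 1: ['read', 'gentle', 'vector'] (min_width=18, slack=3)
Line 2: ['spoon', 'dictionary'] (min_width=16, slack=5)
Line 3: ['problem', 'how', 'distance'] (min_width=20, slack=1)
Line 4: ['number', 'banana', 'sun'] (min_width=17, slack=4)
Line 5: ['segment', 'hospital', 'why'] (min_width=20, slack=1)
Line 6: ['clean', 'bright'] (min_width=12, slack=9)
Line 7: ['photograph'] (min_width=10, slack=11)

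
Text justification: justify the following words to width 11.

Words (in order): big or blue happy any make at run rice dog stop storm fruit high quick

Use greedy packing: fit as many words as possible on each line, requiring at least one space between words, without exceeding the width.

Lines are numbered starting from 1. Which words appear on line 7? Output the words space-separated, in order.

Answer: quick

Derivation:
Line 1: ['big', 'or', 'blue'] (min_width=11, slack=0)
Line 2: ['happy', 'any'] (min_width=9, slack=2)
Line 3: ['make', 'at', 'run'] (min_width=11, slack=0)
Line 4: ['rice', 'dog'] (min_width=8, slack=3)
Line 5: ['stop', 'storm'] (min_width=10, slack=1)
Line 6: ['fruit', 'high'] (min_width=10, slack=1)
Line 7: ['quick'] (min_width=5, slack=6)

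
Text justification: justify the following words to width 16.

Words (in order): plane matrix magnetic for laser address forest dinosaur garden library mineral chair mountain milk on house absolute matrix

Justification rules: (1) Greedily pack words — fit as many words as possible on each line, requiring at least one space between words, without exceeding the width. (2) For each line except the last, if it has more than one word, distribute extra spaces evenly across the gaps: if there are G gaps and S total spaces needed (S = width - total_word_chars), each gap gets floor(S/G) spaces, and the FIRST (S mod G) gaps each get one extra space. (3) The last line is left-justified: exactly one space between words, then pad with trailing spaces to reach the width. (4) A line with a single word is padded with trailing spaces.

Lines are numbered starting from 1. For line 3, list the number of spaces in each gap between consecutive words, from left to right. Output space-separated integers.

Line 1: ['plane', 'matrix'] (min_width=12, slack=4)
Line 2: ['magnetic', 'for'] (min_width=12, slack=4)
Line 3: ['laser', 'address'] (min_width=13, slack=3)
Line 4: ['forest', 'dinosaur'] (min_width=15, slack=1)
Line 5: ['garden', 'library'] (min_width=14, slack=2)
Line 6: ['mineral', 'chair'] (min_width=13, slack=3)
Line 7: ['mountain', 'milk', 'on'] (min_width=16, slack=0)
Line 8: ['house', 'absolute'] (min_width=14, slack=2)
Line 9: ['matrix'] (min_width=6, slack=10)

Answer: 4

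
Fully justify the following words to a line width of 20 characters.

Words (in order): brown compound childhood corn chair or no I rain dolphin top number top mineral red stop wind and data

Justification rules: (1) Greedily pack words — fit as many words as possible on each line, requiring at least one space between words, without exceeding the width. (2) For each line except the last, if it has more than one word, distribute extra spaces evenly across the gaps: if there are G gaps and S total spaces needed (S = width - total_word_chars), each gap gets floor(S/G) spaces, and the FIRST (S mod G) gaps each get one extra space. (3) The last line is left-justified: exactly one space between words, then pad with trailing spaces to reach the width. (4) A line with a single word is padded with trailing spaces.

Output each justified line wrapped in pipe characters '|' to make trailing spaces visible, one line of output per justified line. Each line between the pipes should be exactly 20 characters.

Line 1: ['brown', 'compound'] (min_width=14, slack=6)
Line 2: ['childhood', 'corn', 'chair'] (min_width=20, slack=0)
Line 3: ['or', 'no', 'I', 'rain', 'dolphin'] (min_width=20, slack=0)
Line 4: ['top', 'number', 'top'] (min_width=14, slack=6)
Line 5: ['mineral', 'red', 'stop'] (min_width=16, slack=4)
Line 6: ['wind', 'and', 'data'] (min_width=13, slack=7)

Answer: |brown       compound|
|childhood corn chair|
|or no I rain dolphin|
|top    number    top|
|mineral   red   stop|
|wind and data       |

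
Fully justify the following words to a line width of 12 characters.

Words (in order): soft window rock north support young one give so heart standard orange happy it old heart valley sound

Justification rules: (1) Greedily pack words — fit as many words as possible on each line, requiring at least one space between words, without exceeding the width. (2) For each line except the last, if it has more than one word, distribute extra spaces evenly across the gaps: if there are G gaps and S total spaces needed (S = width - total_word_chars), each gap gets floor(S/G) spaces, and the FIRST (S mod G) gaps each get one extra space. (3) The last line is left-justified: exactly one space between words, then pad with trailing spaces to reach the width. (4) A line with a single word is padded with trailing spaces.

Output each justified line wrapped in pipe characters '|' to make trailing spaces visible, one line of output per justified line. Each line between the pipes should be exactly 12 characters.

Line 1: ['soft', 'window'] (min_width=11, slack=1)
Line 2: ['rock', 'north'] (min_width=10, slack=2)
Line 3: ['support'] (min_width=7, slack=5)
Line 4: ['young', 'one'] (min_width=9, slack=3)
Line 5: ['give', 'so'] (min_width=7, slack=5)
Line 6: ['heart'] (min_width=5, slack=7)
Line 7: ['standard'] (min_width=8, slack=4)
Line 8: ['orange', 'happy'] (min_width=12, slack=0)
Line 9: ['it', 'old', 'heart'] (min_width=12, slack=0)
Line 10: ['valley', 'sound'] (min_width=12, slack=0)

Answer: |soft  window|
|rock   north|
|support     |
|young    one|
|give      so|
|heart       |
|standard    |
|orange happy|
|it old heart|
|valley sound|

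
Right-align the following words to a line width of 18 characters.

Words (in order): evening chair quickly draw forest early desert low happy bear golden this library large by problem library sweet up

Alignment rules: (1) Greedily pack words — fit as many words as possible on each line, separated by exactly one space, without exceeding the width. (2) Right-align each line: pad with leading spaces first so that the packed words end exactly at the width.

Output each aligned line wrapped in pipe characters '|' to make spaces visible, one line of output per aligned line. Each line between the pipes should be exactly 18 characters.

Answer: |     evening chair|
|      quickly draw|
|      forest early|
|  desert low happy|
|  bear golden this|
|  library large by|
|   problem library|
|          sweet up|

Derivation:
Line 1: ['evening', 'chair'] (min_width=13, slack=5)
Line 2: ['quickly', 'draw'] (min_width=12, slack=6)
Line 3: ['forest', 'early'] (min_width=12, slack=6)
Line 4: ['desert', 'low', 'happy'] (min_width=16, slack=2)
Line 5: ['bear', 'golden', 'this'] (min_width=16, slack=2)
Line 6: ['library', 'large', 'by'] (min_width=16, slack=2)
Line 7: ['problem', 'library'] (min_width=15, slack=3)
Line 8: ['sweet', 'up'] (min_width=8, slack=10)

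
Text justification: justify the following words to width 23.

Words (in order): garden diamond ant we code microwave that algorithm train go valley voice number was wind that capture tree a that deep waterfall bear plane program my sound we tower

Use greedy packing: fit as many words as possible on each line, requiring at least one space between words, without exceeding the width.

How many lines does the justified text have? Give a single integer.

Line 1: ['garden', 'diamond', 'ant', 'we'] (min_width=21, slack=2)
Line 2: ['code', 'microwave', 'that'] (min_width=19, slack=4)
Line 3: ['algorithm', 'train', 'go'] (min_width=18, slack=5)
Line 4: ['valley', 'voice', 'number', 'was'] (min_width=23, slack=0)
Line 5: ['wind', 'that', 'capture', 'tree'] (min_width=22, slack=1)
Line 6: ['a', 'that', 'deep', 'waterfall'] (min_width=21, slack=2)
Line 7: ['bear', 'plane', 'program', 'my'] (min_width=21, slack=2)
Line 8: ['sound', 'we', 'tower'] (min_width=14, slack=9)
Total lines: 8

Answer: 8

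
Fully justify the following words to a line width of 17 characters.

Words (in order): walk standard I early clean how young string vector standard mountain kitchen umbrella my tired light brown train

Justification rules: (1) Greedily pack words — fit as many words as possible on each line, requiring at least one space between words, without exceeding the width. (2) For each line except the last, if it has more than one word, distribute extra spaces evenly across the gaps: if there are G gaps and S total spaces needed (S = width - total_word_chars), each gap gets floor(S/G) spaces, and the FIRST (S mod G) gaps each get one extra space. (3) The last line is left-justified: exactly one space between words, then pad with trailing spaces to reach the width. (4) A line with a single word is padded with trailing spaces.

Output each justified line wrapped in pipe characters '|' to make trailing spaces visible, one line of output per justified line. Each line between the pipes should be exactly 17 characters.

Answer: |walk  standard  I|
|early  clean  how|
|young      string|
|vector   standard|
|mountain  kitchen|
|umbrella my tired|
|light brown train|

Derivation:
Line 1: ['walk', 'standard', 'I'] (min_width=15, slack=2)
Line 2: ['early', 'clean', 'how'] (min_width=15, slack=2)
Line 3: ['young', 'string'] (min_width=12, slack=5)
Line 4: ['vector', 'standard'] (min_width=15, slack=2)
Line 5: ['mountain', 'kitchen'] (min_width=16, slack=1)
Line 6: ['umbrella', 'my', 'tired'] (min_width=17, slack=0)
Line 7: ['light', 'brown', 'train'] (min_width=17, slack=0)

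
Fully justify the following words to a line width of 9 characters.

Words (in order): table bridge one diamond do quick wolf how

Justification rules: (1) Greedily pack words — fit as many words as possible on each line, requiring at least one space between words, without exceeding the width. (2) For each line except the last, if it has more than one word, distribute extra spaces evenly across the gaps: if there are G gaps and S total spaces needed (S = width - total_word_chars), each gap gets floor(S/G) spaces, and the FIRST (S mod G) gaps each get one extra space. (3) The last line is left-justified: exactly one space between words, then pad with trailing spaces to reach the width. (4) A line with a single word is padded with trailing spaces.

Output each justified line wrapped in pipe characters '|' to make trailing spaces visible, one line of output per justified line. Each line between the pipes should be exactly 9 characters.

Line 1: ['table'] (min_width=5, slack=4)
Line 2: ['bridge'] (min_width=6, slack=3)
Line 3: ['one'] (min_width=3, slack=6)
Line 4: ['diamond'] (min_width=7, slack=2)
Line 5: ['do', 'quick'] (min_width=8, slack=1)
Line 6: ['wolf', 'how'] (min_width=8, slack=1)

Answer: |table    |
|bridge   |
|one      |
|diamond  |
|do  quick|
|wolf how |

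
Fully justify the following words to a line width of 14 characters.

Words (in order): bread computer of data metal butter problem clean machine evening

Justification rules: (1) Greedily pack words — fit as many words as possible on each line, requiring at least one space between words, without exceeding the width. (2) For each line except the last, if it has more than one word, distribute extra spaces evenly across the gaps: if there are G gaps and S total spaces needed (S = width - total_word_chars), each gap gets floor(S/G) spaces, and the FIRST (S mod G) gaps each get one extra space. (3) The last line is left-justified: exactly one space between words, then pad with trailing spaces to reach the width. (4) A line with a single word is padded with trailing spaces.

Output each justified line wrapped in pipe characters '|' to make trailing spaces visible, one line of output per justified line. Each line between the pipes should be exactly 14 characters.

Line 1: ['bread', 'computer'] (min_width=14, slack=0)
Line 2: ['of', 'data', 'metal'] (min_width=13, slack=1)
Line 3: ['butter', 'problem'] (min_width=14, slack=0)
Line 4: ['clean', 'machine'] (min_width=13, slack=1)
Line 5: ['evening'] (min_width=7, slack=7)

Answer: |bread computer|
|of  data metal|
|butter problem|
|clean  machine|
|evening       |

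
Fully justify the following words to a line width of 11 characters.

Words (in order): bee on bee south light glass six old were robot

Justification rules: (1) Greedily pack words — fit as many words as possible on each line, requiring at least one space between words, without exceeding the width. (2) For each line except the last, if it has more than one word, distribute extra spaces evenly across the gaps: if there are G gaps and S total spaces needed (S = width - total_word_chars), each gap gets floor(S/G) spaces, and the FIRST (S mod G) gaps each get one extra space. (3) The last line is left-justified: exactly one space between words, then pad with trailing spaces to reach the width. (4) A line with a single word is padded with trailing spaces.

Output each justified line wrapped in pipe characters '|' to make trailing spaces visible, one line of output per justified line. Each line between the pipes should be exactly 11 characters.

Answer: |bee  on bee|
|south light|
|glass   six|
|old    were|
|robot      |

Derivation:
Line 1: ['bee', 'on', 'bee'] (min_width=10, slack=1)
Line 2: ['south', 'light'] (min_width=11, slack=0)
Line 3: ['glass', 'six'] (min_width=9, slack=2)
Line 4: ['old', 'were'] (min_width=8, slack=3)
Line 5: ['robot'] (min_width=5, slack=6)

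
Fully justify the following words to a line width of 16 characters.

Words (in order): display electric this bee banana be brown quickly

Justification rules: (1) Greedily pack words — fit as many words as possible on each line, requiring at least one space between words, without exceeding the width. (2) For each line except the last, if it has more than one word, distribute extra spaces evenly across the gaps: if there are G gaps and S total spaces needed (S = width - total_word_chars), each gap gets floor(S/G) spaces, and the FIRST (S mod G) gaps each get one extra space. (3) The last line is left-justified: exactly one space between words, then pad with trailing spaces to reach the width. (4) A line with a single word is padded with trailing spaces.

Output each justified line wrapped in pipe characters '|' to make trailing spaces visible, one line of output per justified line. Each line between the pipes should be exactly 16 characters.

Answer: |display electric|
|this  bee banana|
|be brown quickly|

Derivation:
Line 1: ['display', 'electric'] (min_width=16, slack=0)
Line 2: ['this', 'bee', 'banana'] (min_width=15, slack=1)
Line 3: ['be', 'brown', 'quickly'] (min_width=16, slack=0)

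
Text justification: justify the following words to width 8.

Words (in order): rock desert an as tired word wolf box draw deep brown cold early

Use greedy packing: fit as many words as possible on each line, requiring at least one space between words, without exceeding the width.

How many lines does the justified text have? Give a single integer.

Answer: 11

Derivation:
Line 1: ['rock'] (min_width=4, slack=4)
Line 2: ['desert'] (min_width=6, slack=2)
Line 3: ['an', 'as'] (min_width=5, slack=3)
Line 4: ['tired'] (min_width=5, slack=3)
Line 5: ['word'] (min_width=4, slack=4)
Line 6: ['wolf', 'box'] (min_width=8, slack=0)
Line 7: ['draw'] (min_width=4, slack=4)
Line 8: ['deep'] (min_width=4, slack=4)
Line 9: ['brown'] (min_width=5, slack=3)
Line 10: ['cold'] (min_width=4, slack=4)
Line 11: ['early'] (min_width=5, slack=3)
Total lines: 11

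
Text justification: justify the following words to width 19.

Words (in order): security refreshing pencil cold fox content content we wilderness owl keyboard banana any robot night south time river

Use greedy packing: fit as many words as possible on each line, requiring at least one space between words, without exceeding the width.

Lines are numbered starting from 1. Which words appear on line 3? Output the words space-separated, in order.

Line 1: ['security', 'refreshing'] (min_width=19, slack=0)
Line 2: ['pencil', 'cold', 'fox'] (min_width=15, slack=4)
Line 3: ['content', 'content', 'we'] (min_width=18, slack=1)
Line 4: ['wilderness', 'owl'] (min_width=14, slack=5)
Line 5: ['keyboard', 'banana', 'any'] (min_width=19, slack=0)
Line 6: ['robot', 'night', 'south'] (min_width=17, slack=2)
Line 7: ['time', 'river'] (min_width=10, slack=9)

Answer: content content we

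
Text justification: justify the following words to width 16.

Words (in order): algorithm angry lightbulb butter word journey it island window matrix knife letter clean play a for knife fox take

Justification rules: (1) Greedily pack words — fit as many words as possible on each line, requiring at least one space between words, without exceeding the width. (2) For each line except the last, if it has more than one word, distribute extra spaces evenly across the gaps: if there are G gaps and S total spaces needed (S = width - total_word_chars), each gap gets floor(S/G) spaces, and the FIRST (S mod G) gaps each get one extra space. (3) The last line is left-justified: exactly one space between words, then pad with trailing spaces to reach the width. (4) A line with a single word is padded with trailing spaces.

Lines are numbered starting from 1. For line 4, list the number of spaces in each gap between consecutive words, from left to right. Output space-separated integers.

Answer: 4

Derivation:
Line 1: ['algorithm', 'angry'] (min_width=15, slack=1)
Line 2: ['lightbulb', 'butter'] (min_width=16, slack=0)
Line 3: ['word', 'journey', 'it'] (min_width=15, slack=1)
Line 4: ['island', 'window'] (min_width=13, slack=3)
Line 5: ['matrix', 'knife'] (min_width=12, slack=4)
Line 6: ['letter', 'clean'] (min_width=12, slack=4)
Line 7: ['play', 'a', 'for', 'knife'] (min_width=16, slack=0)
Line 8: ['fox', 'take'] (min_width=8, slack=8)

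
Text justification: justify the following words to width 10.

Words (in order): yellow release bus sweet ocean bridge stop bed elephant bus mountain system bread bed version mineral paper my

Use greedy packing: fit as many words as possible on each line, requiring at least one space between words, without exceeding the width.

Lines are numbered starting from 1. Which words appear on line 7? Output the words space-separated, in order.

Answer: elephant

Derivation:
Line 1: ['yellow'] (min_width=6, slack=4)
Line 2: ['release'] (min_width=7, slack=3)
Line 3: ['bus', 'sweet'] (min_width=9, slack=1)
Line 4: ['ocean'] (min_width=5, slack=5)
Line 5: ['bridge'] (min_width=6, slack=4)
Line 6: ['stop', 'bed'] (min_width=8, slack=2)
Line 7: ['elephant'] (min_width=8, slack=2)
Line 8: ['bus'] (min_width=3, slack=7)
Line 9: ['mountain'] (min_width=8, slack=2)
Line 10: ['system'] (min_width=6, slack=4)
Line 11: ['bread', 'bed'] (min_width=9, slack=1)
Line 12: ['version'] (min_width=7, slack=3)
Line 13: ['mineral'] (min_width=7, slack=3)
Line 14: ['paper', 'my'] (min_width=8, slack=2)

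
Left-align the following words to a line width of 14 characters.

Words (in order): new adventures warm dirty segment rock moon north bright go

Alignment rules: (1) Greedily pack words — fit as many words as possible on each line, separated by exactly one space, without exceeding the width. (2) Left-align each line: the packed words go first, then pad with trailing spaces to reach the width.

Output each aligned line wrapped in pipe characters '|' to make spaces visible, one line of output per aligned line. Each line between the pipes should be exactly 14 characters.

Answer: |new adventures|
|warm dirty    |
|segment rock  |
|moon north    |
|bright go     |

Derivation:
Line 1: ['new', 'adventures'] (min_width=14, slack=0)
Line 2: ['warm', 'dirty'] (min_width=10, slack=4)
Line 3: ['segment', 'rock'] (min_width=12, slack=2)
Line 4: ['moon', 'north'] (min_width=10, slack=4)
Line 5: ['bright', 'go'] (min_width=9, slack=5)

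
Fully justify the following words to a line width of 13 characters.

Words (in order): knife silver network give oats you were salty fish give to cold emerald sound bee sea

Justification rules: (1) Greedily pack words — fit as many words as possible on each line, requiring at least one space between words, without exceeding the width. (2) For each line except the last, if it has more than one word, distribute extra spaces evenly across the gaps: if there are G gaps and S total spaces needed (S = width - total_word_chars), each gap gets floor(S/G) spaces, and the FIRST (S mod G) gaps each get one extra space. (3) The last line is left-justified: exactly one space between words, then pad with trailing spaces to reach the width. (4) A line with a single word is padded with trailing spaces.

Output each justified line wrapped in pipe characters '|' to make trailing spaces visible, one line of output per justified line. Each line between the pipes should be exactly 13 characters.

Line 1: ['knife', 'silver'] (min_width=12, slack=1)
Line 2: ['network', 'give'] (min_width=12, slack=1)
Line 3: ['oats', 'you', 'were'] (min_width=13, slack=0)
Line 4: ['salty', 'fish'] (min_width=10, slack=3)
Line 5: ['give', 'to', 'cold'] (min_width=12, slack=1)
Line 6: ['emerald', 'sound'] (min_width=13, slack=0)
Line 7: ['bee', 'sea'] (min_width=7, slack=6)

Answer: |knife  silver|
|network  give|
|oats you were|
|salty    fish|
|give  to cold|
|emerald sound|
|bee sea      |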